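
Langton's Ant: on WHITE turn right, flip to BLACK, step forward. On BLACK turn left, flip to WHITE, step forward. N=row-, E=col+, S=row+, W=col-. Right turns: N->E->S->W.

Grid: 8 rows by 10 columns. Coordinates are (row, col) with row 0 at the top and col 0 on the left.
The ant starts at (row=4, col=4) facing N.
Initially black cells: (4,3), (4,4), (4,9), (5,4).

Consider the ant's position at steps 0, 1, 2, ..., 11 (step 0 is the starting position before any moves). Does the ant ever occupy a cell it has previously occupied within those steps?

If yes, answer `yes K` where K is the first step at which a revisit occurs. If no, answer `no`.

Step 1: on BLACK (4,4): turn L to W, flip to white, move to (4,3). |black|=3 — new cell
Step 2: on BLACK (4,3): turn L to S, flip to white, move to (5,3). |black|=2 — new cell
Step 3: on WHITE (5,3): turn R to W, flip to black, move to (5,2). |black|=3 — new cell
Step 4: on WHITE (5,2): turn R to N, flip to black, move to (4,2). |black|=4 — new cell
Step 5: on WHITE (4,2): turn R to E, flip to black, move to (4,3). |black|=5 — REVISIT

Answer: yes 5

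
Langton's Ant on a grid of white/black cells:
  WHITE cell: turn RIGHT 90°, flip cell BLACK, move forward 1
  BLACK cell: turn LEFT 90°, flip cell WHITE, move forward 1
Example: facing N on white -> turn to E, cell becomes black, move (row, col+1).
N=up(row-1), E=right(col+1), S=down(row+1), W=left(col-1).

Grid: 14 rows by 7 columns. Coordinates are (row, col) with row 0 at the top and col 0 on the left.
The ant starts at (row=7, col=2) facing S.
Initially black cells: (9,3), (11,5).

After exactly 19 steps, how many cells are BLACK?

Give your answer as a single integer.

Step 1: on WHITE (7,2): turn R to W, flip to black, move to (7,1). |black|=3
Step 2: on WHITE (7,1): turn R to N, flip to black, move to (6,1). |black|=4
Step 3: on WHITE (6,1): turn R to E, flip to black, move to (6,2). |black|=5
Step 4: on WHITE (6,2): turn R to S, flip to black, move to (7,2). |black|=6
Step 5: on BLACK (7,2): turn L to E, flip to white, move to (7,3). |black|=5
Step 6: on WHITE (7,3): turn R to S, flip to black, move to (8,3). |black|=6
Step 7: on WHITE (8,3): turn R to W, flip to black, move to (8,2). |black|=7
Step 8: on WHITE (8,2): turn R to N, flip to black, move to (7,2). |black|=8
Step 9: on WHITE (7,2): turn R to E, flip to black, move to (7,3). |black|=9
Step 10: on BLACK (7,3): turn L to N, flip to white, move to (6,3). |black|=8
Step 11: on WHITE (6,3): turn R to E, flip to black, move to (6,4). |black|=9
Step 12: on WHITE (6,4): turn R to S, flip to black, move to (7,4). |black|=10
Step 13: on WHITE (7,4): turn R to W, flip to black, move to (7,3). |black|=11
Step 14: on WHITE (7,3): turn R to N, flip to black, move to (6,3). |black|=12
Step 15: on BLACK (6,3): turn L to W, flip to white, move to (6,2). |black|=11
Step 16: on BLACK (6,2): turn L to S, flip to white, move to (7,2). |black|=10
Step 17: on BLACK (7,2): turn L to E, flip to white, move to (7,3). |black|=9
Step 18: on BLACK (7,3): turn L to N, flip to white, move to (6,3). |black|=8
Step 19: on WHITE (6,3): turn R to E, flip to black, move to (6,4). |black|=9

Answer: 9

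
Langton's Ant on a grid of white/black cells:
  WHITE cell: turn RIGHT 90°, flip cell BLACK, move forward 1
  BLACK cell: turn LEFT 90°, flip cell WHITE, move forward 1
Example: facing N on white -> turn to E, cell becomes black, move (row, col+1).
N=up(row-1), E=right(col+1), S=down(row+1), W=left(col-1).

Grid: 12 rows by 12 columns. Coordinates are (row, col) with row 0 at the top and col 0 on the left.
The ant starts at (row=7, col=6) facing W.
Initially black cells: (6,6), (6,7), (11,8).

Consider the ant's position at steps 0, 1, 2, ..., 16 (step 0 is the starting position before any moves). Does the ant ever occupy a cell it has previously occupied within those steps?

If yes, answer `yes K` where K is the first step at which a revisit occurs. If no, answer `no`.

Step 1: on WHITE (7,6): turn R to N, flip to black, move to (6,6). |black|=4 — new cell
Step 2: on BLACK (6,6): turn L to W, flip to white, move to (6,5). |black|=3 — new cell
Step 3: on WHITE (6,5): turn R to N, flip to black, move to (5,5). |black|=4 — new cell
Step 4: on WHITE (5,5): turn R to E, flip to black, move to (5,6). |black|=5 — new cell
Step 5: on WHITE (5,6): turn R to S, flip to black, move to (6,6). |black|=6 — REVISIT

Answer: yes 5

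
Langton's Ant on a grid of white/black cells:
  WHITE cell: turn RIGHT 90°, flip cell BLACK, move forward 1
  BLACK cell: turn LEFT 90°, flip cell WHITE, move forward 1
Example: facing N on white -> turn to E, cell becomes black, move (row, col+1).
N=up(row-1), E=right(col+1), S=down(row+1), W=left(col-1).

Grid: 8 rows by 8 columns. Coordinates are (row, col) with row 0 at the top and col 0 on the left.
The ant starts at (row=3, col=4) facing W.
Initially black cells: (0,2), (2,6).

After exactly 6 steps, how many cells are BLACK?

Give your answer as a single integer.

Step 1: on WHITE (3,4): turn R to N, flip to black, move to (2,4). |black|=3
Step 2: on WHITE (2,4): turn R to E, flip to black, move to (2,5). |black|=4
Step 3: on WHITE (2,5): turn R to S, flip to black, move to (3,5). |black|=5
Step 4: on WHITE (3,5): turn R to W, flip to black, move to (3,4). |black|=6
Step 5: on BLACK (3,4): turn L to S, flip to white, move to (4,4). |black|=5
Step 6: on WHITE (4,4): turn R to W, flip to black, move to (4,3). |black|=6

Answer: 6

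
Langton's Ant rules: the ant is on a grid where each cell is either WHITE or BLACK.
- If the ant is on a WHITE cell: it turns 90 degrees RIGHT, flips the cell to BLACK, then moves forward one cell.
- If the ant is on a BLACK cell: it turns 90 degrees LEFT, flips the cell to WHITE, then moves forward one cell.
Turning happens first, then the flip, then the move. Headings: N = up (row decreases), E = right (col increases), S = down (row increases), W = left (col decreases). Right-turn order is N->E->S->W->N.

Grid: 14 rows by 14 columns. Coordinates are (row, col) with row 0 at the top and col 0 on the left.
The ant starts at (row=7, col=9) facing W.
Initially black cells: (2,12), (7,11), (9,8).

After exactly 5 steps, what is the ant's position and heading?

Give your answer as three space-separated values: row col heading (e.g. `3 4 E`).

Answer: 8 9 S

Derivation:
Step 1: on WHITE (7,9): turn R to N, flip to black, move to (6,9). |black|=4
Step 2: on WHITE (6,9): turn R to E, flip to black, move to (6,10). |black|=5
Step 3: on WHITE (6,10): turn R to S, flip to black, move to (7,10). |black|=6
Step 4: on WHITE (7,10): turn R to W, flip to black, move to (7,9). |black|=7
Step 5: on BLACK (7,9): turn L to S, flip to white, move to (8,9). |black|=6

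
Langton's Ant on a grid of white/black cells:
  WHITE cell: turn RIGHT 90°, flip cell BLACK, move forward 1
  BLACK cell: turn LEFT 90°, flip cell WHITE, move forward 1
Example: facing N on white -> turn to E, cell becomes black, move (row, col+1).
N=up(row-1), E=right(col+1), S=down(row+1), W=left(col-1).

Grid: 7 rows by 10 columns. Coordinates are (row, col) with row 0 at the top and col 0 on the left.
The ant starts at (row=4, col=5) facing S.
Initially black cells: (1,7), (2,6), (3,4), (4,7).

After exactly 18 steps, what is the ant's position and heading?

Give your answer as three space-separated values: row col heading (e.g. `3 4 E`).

Step 1: on WHITE (4,5): turn R to W, flip to black, move to (4,4). |black|=5
Step 2: on WHITE (4,4): turn R to N, flip to black, move to (3,4). |black|=6
Step 3: on BLACK (3,4): turn L to W, flip to white, move to (3,3). |black|=5
Step 4: on WHITE (3,3): turn R to N, flip to black, move to (2,3). |black|=6
Step 5: on WHITE (2,3): turn R to E, flip to black, move to (2,4). |black|=7
Step 6: on WHITE (2,4): turn R to S, flip to black, move to (3,4). |black|=8
Step 7: on WHITE (3,4): turn R to W, flip to black, move to (3,3). |black|=9
Step 8: on BLACK (3,3): turn L to S, flip to white, move to (4,3). |black|=8
Step 9: on WHITE (4,3): turn R to W, flip to black, move to (4,2). |black|=9
Step 10: on WHITE (4,2): turn R to N, flip to black, move to (3,2). |black|=10
Step 11: on WHITE (3,2): turn R to E, flip to black, move to (3,3). |black|=11
Step 12: on WHITE (3,3): turn R to S, flip to black, move to (4,3). |black|=12
Step 13: on BLACK (4,3): turn L to E, flip to white, move to (4,4). |black|=11
Step 14: on BLACK (4,4): turn L to N, flip to white, move to (3,4). |black|=10
Step 15: on BLACK (3,4): turn L to W, flip to white, move to (3,3). |black|=9
Step 16: on BLACK (3,3): turn L to S, flip to white, move to (4,3). |black|=8
Step 17: on WHITE (4,3): turn R to W, flip to black, move to (4,2). |black|=9
Step 18: on BLACK (4,2): turn L to S, flip to white, move to (5,2). |black|=8

Answer: 5 2 S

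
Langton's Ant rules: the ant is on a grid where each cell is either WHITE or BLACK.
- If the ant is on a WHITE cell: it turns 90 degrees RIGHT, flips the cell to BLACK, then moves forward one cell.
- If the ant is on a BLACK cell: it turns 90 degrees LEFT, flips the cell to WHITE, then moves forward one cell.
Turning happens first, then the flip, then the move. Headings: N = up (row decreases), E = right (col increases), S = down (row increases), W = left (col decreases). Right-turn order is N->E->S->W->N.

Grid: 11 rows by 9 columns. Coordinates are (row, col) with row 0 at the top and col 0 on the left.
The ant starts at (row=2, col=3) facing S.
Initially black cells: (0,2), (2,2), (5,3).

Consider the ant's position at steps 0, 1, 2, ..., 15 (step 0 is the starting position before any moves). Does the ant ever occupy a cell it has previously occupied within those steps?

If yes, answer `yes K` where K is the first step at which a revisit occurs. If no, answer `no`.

Answer: yes 5

Derivation:
Step 1: on WHITE (2,3): turn R to W, flip to black, move to (2,2). |black|=4 — new cell
Step 2: on BLACK (2,2): turn L to S, flip to white, move to (3,2). |black|=3 — new cell
Step 3: on WHITE (3,2): turn R to W, flip to black, move to (3,1). |black|=4 — new cell
Step 4: on WHITE (3,1): turn R to N, flip to black, move to (2,1). |black|=5 — new cell
Step 5: on WHITE (2,1): turn R to E, flip to black, move to (2,2). |black|=6 — REVISIT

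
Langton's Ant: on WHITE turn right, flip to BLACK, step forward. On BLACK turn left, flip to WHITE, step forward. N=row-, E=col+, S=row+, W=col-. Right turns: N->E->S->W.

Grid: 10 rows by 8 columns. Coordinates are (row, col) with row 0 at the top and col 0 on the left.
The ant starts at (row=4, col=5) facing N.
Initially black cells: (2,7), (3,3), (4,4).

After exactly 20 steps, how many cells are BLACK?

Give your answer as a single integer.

Step 1: on WHITE (4,5): turn R to E, flip to black, move to (4,6). |black|=4
Step 2: on WHITE (4,6): turn R to S, flip to black, move to (5,6). |black|=5
Step 3: on WHITE (5,6): turn R to W, flip to black, move to (5,5). |black|=6
Step 4: on WHITE (5,5): turn R to N, flip to black, move to (4,5). |black|=7
Step 5: on BLACK (4,5): turn L to W, flip to white, move to (4,4). |black|=6
Step 6: on BLACK (4,4): turn L to S, flip to white, move to (5,4). |black|=5
Step 7: on WHITE (5,4): turn R to W, flip to black, move to (5,3). |black|=6
Step 8: on WHITE (5,3): turn R to N, flip to black, move to (4,3). |black|=7
Step 9: on WHITE (4,3): turn R to E, flip to black, move to (4,4). |black|=8
Step 10: on WHITE (4,4): turn R to S, flip to black, move to (5,4). |black|=9
Step 11: on BLACK (5,4): turn L to E, flip to white, move to (5,5). |black|=8
Step 12: on BLACK (5,5): turn L to N, flip to white, move to (4,5). |black|=7
Step 13: on WHITE (4,5): turn R to E, flip to black, move to (4,6). |black|=8
Step 14: on BLACK (4,6): turn L to N, flip to white, move to (3,6). |black|=7
Step 15: on WHITE (3,6): turn R to E, flip to black, move to (3,7). |black|=8
Step 16: on WHITE (3,7): turn R to S, flip to black, move to (4,7). |black|=9
Step 17: on WHITE (4,7): turn R to W, flip to black, move to (4,6). |black|=10
Step 18: on WHITE (4,6): turn R to N, flip to black, move to (3,6). |black|=11
Step 19: on BLACK (3,6): turn L to W, flip to white, move to (3,5). |black|=10
Step 20: on WHITE (3,5): turn R to N, flip to black, move to (2,5). |black|=11

Answer: 11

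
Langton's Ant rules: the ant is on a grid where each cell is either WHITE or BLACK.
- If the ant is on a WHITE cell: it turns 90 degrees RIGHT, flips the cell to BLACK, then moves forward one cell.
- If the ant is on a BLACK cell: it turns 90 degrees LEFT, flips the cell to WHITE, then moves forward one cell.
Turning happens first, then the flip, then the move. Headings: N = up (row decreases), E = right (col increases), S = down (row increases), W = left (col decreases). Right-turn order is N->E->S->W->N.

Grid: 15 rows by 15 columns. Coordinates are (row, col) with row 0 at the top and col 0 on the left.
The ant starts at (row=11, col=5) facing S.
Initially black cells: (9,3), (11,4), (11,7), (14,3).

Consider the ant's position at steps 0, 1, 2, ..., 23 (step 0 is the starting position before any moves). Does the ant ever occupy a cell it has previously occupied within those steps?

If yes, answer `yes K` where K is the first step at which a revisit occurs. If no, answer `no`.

Step 1: on WHITE (11,5): turn R to W, flip to black, move to (11,4). |black|=5 — new cell
Step 2: on BLACK (11,4): turn L to S, flip to white, move to (12,4). |black|=4 — new cell
Step 3: on WHITE (12,4): turn R to W, flip to black, move to (12,3). |black|=5 — new cell
Step 4: on WHITE (12,3): turn R to N, flip to black, move to (11,3). |black|=6 — new cell
Step 5: on WHITE (11,3): turn R to E, flip to black, move to (11,4). |black|=7 — REVISIT

Answer: yes 5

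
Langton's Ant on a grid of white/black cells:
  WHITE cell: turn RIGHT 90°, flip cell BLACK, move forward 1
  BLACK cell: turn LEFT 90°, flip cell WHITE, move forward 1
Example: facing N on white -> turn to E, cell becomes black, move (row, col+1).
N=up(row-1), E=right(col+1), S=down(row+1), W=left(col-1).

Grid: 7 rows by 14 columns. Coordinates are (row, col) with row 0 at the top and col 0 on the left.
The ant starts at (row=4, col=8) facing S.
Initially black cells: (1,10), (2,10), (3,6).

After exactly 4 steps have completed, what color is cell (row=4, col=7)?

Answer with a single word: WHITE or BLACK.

Step 1: on WHITE (4,8): turn R to W, flip to black, move to (4,7). |black|=4
Step 2: on WHITE (4,7): turn R to N, flip to black, move to (3,7). |black|=5
Step 3: on WHITE (3,7): turn R to E, flip to black, move to (3,8). |black|=6
Step 4: on WHITE (3,8): turn R to S, flip to black, move to (4,8). |black|=7

Answer: BLACK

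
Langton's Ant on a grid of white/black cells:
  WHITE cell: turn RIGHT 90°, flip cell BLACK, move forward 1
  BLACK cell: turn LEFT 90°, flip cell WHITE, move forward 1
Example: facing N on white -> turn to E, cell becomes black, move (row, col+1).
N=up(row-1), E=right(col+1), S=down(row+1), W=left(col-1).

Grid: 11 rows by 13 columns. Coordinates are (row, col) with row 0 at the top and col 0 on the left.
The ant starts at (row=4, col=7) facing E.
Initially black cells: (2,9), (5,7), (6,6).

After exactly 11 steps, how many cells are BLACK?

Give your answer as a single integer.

Answer: 10

Derivation:
Step 1: on WHITE (4,7): turn R to S, flip to black, move to (5,7). |black|=4
Step 2: on BLACK (5,7): turn L to E, flip to white, move to (5,8). |black|=3
Step 3: on WHITE (5,8): turn R to S, flip to black, move to (6,8). |black|=4
Step 4: on WHITE (6,8): turn R to W, flip to black, move to (6,7). |black|=5
Step 5: on WHITE (6,7): turn R to N, flip to black, move to (5,7). |black|=6
Step 6: on WHITE (5,7): turn R to E, flip to black, move to (5,8). |black|=7
Step 7: on BLACK (5,8): turn L to N, flip to white, move to (4,8). |black|=6
Step 8: on WHITE (4,8): turn R to E, flip to black, move to (4,9). |black|=7
Step 9: on WHITE (4,9): turn R to S, flip to black, move to (5,9). |black|=8
Step 10: on WHITE (5,9): turn R to W, flip to black, move to (5,8). |black|=9
Step 11: on WHITE (5,8): turn R to N, flip to black, move to (4,8). |black|=10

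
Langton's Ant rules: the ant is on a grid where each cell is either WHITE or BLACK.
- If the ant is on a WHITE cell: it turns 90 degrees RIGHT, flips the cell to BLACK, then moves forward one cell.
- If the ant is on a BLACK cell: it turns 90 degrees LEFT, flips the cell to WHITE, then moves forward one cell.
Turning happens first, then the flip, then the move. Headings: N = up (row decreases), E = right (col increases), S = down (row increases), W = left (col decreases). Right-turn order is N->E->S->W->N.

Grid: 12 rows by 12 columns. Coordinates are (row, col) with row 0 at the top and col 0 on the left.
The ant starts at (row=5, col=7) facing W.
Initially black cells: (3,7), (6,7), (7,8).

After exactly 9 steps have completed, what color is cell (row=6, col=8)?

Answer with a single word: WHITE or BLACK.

Step 1: on WHITE (5,7): turn R to N, flip to black, move to (4,7). |black|=4
Step 2: on WHITE (4,7): turn R to E, flip to black, move to (4,8). |black|=5
Step 3: on WHITE (4,8): turn R to S, flip to black, move to (5,8). |black|=6
Step 4: on WHITE (5,8): turn R to W, flip to black, move to (5,7). |black|=7
Step 5: on BLACK (5,7): turn L to S, flip to white, move to (6,7). |black|=6
Step 6: on BLACK (6,7): turn L to E, flip to white, move to (6,8). |black|=5
Step 7: on WHITE (6,8): turn R to S, flip to black, move to (7,8). |black|=6
Step 8: on BLACK (7,8): turn L to E, flip to white, move to (7,9). |black|=5
Step 9: on WHITE (7,9): turn R to S, flip to black, move to (8,9). |black|=6

Answer: BLACK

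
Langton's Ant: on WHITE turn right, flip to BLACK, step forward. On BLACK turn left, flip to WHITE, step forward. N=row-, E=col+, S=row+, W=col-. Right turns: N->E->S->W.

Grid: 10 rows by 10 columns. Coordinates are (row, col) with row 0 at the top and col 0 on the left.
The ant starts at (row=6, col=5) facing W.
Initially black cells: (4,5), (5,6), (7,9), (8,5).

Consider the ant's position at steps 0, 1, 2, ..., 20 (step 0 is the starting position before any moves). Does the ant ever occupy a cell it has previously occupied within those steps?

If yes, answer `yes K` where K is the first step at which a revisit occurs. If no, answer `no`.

Step 1: on WHITE (6,5): turn R to N, flip to black, move to (5,5). |black|=5 — new cell
Step 2: on WHITE (5,5): turn R to E, flip to black, move to (5,6). |black|=6 — new cell
Step 3: on BLACK (5,6): turn L to N, flip to white, move to (4,6). |black|=5 — new cell
Step 4: on WHITE (4,6): turn R to E, flip to black, move to (4,7). |black|=6 — new cell
Step 5: on WHITE (4,7): turn R to S, flip to black, move to (5,7). |black|=7 — new cell
Step 6: on WHITE (5,7): turn R to W, flip to black, move to (5,6). |black|=8 — REVISIT

Answer: yes 6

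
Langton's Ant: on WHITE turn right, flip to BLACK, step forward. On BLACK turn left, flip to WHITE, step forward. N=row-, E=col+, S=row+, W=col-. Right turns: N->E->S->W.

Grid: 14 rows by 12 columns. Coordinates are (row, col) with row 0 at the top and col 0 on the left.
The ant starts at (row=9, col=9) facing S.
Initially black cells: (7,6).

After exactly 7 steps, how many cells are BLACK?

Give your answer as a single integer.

Answer: 6

Derivation:
Step 1: on WHITE (9,9): turn R to W, flip to black, move to (9,8). |black|=2
Step 2: on WHITE (9,8): turn R to N, flip to black, move to (8,8). |black|=3
Step 3: on WHITE (8,8): turn R to E, flip to black, move to (8,9). |black|=4
Step 4: on WHITE (8,9): turn R to S, flip to black, move to (9,9). |black|=5
Step 5: on BLACK (9,9): turn L to E, flip to white, move to (9,10). |black|=4
Step 6: on WHITE (9,10): turn R to S, flip to black, move to (10,10). |black|=5
Step 7: on WHITE (10,10): turn R to W, flip to black, move to (10,9). |black|=6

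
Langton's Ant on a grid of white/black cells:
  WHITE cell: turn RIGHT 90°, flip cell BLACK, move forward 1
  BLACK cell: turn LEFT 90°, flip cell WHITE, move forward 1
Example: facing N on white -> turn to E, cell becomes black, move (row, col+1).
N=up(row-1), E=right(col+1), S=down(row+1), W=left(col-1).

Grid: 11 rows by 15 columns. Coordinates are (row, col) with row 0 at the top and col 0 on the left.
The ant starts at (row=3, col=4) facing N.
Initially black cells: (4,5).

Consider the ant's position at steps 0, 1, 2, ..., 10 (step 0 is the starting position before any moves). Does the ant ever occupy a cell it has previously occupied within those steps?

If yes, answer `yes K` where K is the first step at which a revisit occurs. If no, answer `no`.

Step 1: on WHITE (3,4): turn R to E, flip to black, move to (3,5). |black|=2 — new cell
Step 2: on WHITE (3,5): turn R to S, flip to black, move to (4,5). |black|=3 — new cell
Step 3: on BLACK (4,5): turn L to E, flip to white, move to (4,6). |black|=2 — new cell
Step 4: on WHITE (4,6): turn R to S, flip to black, move to (5,6). |black|=3 — new cell
Step 5: on WHITE (5,6): turn R to W, flip to black, move to (5,5). |black|=4 — new cell
Step 6: on WHITE (5,5): turn R to N, flip to black, move to (4,5). |black|=5 — REVISIT

Answer: yes 6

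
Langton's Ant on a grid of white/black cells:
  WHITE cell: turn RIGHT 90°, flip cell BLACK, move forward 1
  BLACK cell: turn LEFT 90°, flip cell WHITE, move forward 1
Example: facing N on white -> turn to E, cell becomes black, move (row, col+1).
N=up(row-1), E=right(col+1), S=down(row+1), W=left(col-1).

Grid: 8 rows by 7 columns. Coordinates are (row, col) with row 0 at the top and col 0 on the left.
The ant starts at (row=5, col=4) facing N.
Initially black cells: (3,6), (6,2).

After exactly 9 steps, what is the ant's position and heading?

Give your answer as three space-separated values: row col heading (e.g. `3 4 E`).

Answer: 5 3 W

Derivation:
Step 1: on WHITE (5,4): turn R to E, flip to black, move to (5,5). |black|=3
Step 2: on WHITE (5,5): turn R to S, flip to black, move to (6,5). |black|=4
Step 3: on WHITE (6,5): turn R to W, flip to black, move to (6,4). |black|=5
Step 4: on WHITE (6,4): turn R to N, flip to black, move to (5,4). |black|=6
Step 5: on BLACK (5,4): turn L to W, flip to white, move to (5,3). |black|=5
Step 6: on WHITE (5,3): turn R to N, flip to black, move to (4,3). |black|=6
Step 7: on WHITE (4,3): turn R to E, flip to black, move to (4,4). |black|=7
Step 8: on WHITE (4,4): turn R to S, flip to black, move to (5,4). |black|=8
Step 9: on WHITE (5,4): turn R to W, flip to black, move to (5,3). |black|=9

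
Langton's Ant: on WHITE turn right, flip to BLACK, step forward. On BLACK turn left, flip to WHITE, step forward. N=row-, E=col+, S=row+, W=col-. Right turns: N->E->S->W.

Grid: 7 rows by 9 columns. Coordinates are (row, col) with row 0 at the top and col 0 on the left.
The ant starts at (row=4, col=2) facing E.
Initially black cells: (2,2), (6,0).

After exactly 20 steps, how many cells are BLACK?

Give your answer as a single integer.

Answer: 14

Derivation:
Step 1: on WHITE (4,2): turn R to S, flip to black, move to (5,2). |black|=3
Step 2: on WHITE (5,2): turn R to W, flip to black, move to (5,1). |black|=4
Step 3: on WHITE (5,1): turn R to N, flip to black, move to (4,1). |black|=5
Step 4: on WHITE (4,1): turn R to E, flip to black, move to (4,2). |black|=6
Step 5: on BLACK (4,2): turn L to N, flip to white, move to (3,2). |black|=5
Step 6: on WHITE (3,2): turn R to E, flip to black, move to (3,3). |black|=6
Step 7: on WHITE (3,3): turn R to S, flip to black, move to (4,3). |black|=7
Step 8: on WHITE (4,3): turn R to W, flip to black, move to (4,2). |black|=8
Step 9: on WHITE (4,2): turn R to N, flip to black, move to (3,2). |black|=9
Step 10: on BLACK (3,2): turn L to W, flip to white, move to (3,1). |black|=8
Step 11: on WHITE (3,1): turn R to N, flip to black, move to (2,1). |black|=9
Step 12: on WHITE (2,1): turn R to E, flip to black, move to (2,2). |black|=10
Step 13: on BLACK (2,2): turn L to N, flip to white, move to (1,2). |black|=9
Step 14: on WHITE (1,2): turn R to E, flip to black, move to (1,3). |black|=10
Step 15: on WHITE (1,3): turn R to S, flip to black, move to (2,3). |black|=11
Step 16: on WHITE (2,3): turn R to W, flip to black, move to (2,2). |black|=12
Step 17: on WHITE (2,2): turn R to N, flip to black, move to (1,2). |black|=13
Step 18: on BLACK (1,2): turn L to W, flip to white, move to (1,1). |black|=12
Step 19: on WHITE (1,1): turn R to N, flip to black, move to (0,1). |black|=13
Step 20: on WHITE (0,1): turn R to E, flip to black, move to (0,2). |black|=14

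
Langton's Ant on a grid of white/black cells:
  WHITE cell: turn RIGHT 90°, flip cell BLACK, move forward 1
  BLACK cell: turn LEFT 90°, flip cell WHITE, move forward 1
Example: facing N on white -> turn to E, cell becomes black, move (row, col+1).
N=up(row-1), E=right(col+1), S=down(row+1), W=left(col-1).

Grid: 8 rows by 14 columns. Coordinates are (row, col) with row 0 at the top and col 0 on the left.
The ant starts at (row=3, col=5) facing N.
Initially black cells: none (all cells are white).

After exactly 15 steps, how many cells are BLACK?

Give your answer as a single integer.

Answer: 9

Derivation:
Step 1: on WHITE (3,5): turn R to E, flip to black, move to (3,6). |black|=1
Step 2: on WHITE (3,6): turn R to S, flip to black, move to (4,6). |black|=2
Step 3: on WHITE (4,6): turn R to W, flip to black, move to (4,5). |black|=3
Step 4: on WHITE (4,5): turn R to N, flip to black, move to (3,5). |black|=4
Step 5: on BLACK (3,5): turn L to W, flip to white, move to (3,4). |black|=3
Step 6: on WHITE (3,4): turn R to N, flip to black, move to (2,4). |black|=4
Step 7: on WHITE (2,4): turn R to E, flip to black, move to (2,5). |black|=5
Step 8: on WHITE (2,5): turn R to S, flip to black, move to (3,5). |black|=6
Step 9: on WHITE (3,5): turn R to W, flip to black, move to (3,4). |black|=7
Step 10: on BLACK (3,4): turn L to S, flip to white, move to (4,4). |black|=6
Step 11: on WHITE (4,4): turn R to W, flip to black, move to (4,3). |black|=7
Step 12: on WHITE (4,3): turn R to N, flip to black, move to (3,3). |black|=8
Step 13: on WHITE (3,3): turn R to E, flip to black, move to (3,4). |black|=9
Step 14: on WHITE (3,4): turn R to S, flip to black, move to (4,4). |black|=10
Step 15: on BLACK (4,4): turn L to E, flip to white, move to (4,5). |black|=9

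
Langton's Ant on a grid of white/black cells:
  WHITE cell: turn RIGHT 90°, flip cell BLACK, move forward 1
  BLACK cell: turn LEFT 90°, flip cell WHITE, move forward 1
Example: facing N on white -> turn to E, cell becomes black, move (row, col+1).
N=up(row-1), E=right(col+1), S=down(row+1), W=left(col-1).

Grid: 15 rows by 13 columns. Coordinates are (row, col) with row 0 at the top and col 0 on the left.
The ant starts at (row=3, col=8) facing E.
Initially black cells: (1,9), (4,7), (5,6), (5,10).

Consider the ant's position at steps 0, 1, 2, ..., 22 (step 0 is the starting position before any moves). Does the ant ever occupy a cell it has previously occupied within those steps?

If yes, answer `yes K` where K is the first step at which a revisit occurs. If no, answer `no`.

Answer: yes 8

Derivation:
Step 1: on WHITE (3,8): turn R to S, flip to black, move to (4,8). |black|=5 — new cell
Step 2: on WHITE (4,8): turn R to W, flip to black, move to (4,7). |black|=6 — new cell
Step 3: on BLACK (4,7): turn L to S, flip to white, move to (5,7). |black|=5 — new cell
Step 4: on WHITE (5,7): turn R to W, flip to black, move to (5,6). |black|=6 — new cell
Step 5: on BLACK (5,6): turn L to S, flip to white, move to (6,6). |black|=5 — new cell
Step 6: on WHITE (6,6): turn R to W, flip to black, move to (6,5). |black|=6 — new cell
Step 7: on WHITE (6,5): turn R to N, flip to black, move to (5,5). |black|=7 — new cell
Step 8: on WHITE (5,5): turn R to E, flip to black, move to (5,6). |black|=8 — REVISIT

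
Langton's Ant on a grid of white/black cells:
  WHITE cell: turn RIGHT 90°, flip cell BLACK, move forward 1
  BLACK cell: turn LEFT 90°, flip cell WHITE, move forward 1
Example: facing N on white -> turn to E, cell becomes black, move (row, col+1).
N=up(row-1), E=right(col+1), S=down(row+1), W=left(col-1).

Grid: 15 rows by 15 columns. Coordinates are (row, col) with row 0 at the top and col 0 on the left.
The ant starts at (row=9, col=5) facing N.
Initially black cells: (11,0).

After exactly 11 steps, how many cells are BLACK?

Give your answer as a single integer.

Step 1: on WHITE (9,5): turn R to E, flip to black, move to (9,6). |black|=2
Step 2: on WHITE (9,6): turn R to S, flip to black, move to (10,6). |black|=3
Step 3: on WHITE (10,6): turn R to W, flip to black, move to (10,5). |black|=4
Step 4: on WHITE (10,5): turn R to N, flip to black, move to (9,5). |black|=5
Step 5: on BLACK (9,5): turn L to W, flip to white, move to (9,4). |black|=4
Step 6: on WHITE (9,4): turn R to N, flip to black, move to (8,4). |black|=5
Step 7: on WHITE (8,4): turn R to E, flip to black, move to (8,5). |black|=6
Step 8: on WHITE (8,5): turn R to S, flip to black, move to (9,5). |black|=7
Step 9: on WHITE (9,5): turn R to W, flip to black, move to (9,4). |black|=8
Step 10: on BLACK (9,4): turn L to S, flip to white, move to (10,4). |black|=7
Step 11: on WHITE (10,4): turn R to W, flip to black, move to (10,3). |black|=8

Answer: 8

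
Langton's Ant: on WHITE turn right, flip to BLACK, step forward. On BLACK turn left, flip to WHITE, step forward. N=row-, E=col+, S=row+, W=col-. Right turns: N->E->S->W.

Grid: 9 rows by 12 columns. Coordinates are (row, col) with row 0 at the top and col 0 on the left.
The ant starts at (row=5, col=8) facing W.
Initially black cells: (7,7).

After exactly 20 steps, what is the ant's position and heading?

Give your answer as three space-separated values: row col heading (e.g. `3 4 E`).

Step 1: on WHITE (5,8): turn R to N, flip to black, move to (4,8). |black|=2
Step 2: on WHITE (4,8): turn R to E, flip to black, move to (4,9). |black|=3
Step 3: on WHITE (4,9): turn R to S, flip to black, move to (5,9). |black|=4
Step 4: on WHITE (5,9): turn R to W, flip to black, move to (5,8). |black|=5
Step 5: on BLACK (5,8): turn L to S, flip to white, move to (6,8). |black|=4
Step 6: on WHITE (6,8): turn R to W, flip to black, move to (6,7). |black|=5
Step 7: on WHITE (6,7): turn R to N, flip to black, move to (5,7). |black|=6
Step 8: on WHITE (5,7): turn R to E, flip to black, move to (5,8). |black|=7
Step 9: on WHITE (5,8): turn R to S, flip to black, move to (6,8). |black|=8
Step 10: on BLACK (6,8): turn L to E, flip to white, move to (6,9). |black|=7
Step 11: on WHITE (6,9): turn R to S, flip to black, move to (7,9). |black|=8
Step 12: on WHITE (7,9): turn R to W, flip to black, move to (7,8). |black|=9
Step 13: on WHITE (7,8): turn R to N, flip to black, move to (6,8). |black|=10
Step 14: on WHITE (6,8): turn R to E, flip to black, move to (6,9). |black|=11
Step 15: on BLACK (6,9): turn L to N, flip to white, move to (5,9). |black|=10
Step 16: on BLACK (5,9): turn L to W, flip to white, move to (5,8). |black|=9
Step 17: on BLACK (5,8): turn L to S, flip to white, move to (6,8). |black|=8
Step 18: on BLACK (6,8): turn L to E, flip to white, move to (6,9). |black|=7
Step 19: on WHITE (6,9): turn R to S, flip to black, move to (7,9). |black|=8
Step 20: on BLACK (7,9): turn L to E, flip to white, move to (7,10). |black|=7

Answer: 7 10 E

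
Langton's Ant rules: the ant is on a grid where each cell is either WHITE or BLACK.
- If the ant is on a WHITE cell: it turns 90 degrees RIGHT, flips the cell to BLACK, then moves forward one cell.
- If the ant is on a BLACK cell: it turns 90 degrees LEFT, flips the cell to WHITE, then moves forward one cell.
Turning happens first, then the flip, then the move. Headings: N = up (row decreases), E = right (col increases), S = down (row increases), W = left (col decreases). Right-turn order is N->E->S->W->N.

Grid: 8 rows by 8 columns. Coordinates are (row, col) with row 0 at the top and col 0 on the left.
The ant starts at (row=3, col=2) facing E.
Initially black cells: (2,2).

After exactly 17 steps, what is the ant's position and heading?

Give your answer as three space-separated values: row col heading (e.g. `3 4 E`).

Step 1: on WHITE (3,2): turn R to S, flip to black, move to (4,2). |black|=2
Step 2: on WHITE (4,2): turn R to W, flip to black, move to (4,1). |black|=3
Step 3: on WHITE (4,1): turn R to N, flip to black, move to (3,1). |black|=4
Step 4: on WHITE (3,1): turn R to E, flip to black, move to (3,2). |black|=5
Step 5: on BLACK (3,2): turn L to N, flip to white, move to (2,2). |black|=4
Step 6: on BLACK (2,2): turn L to W, flip to white, move to (2,1). |black|=3
Step 7: on WHITE (2,1): turn R to N, flip to black, move to (1,1). |black|=4
Step 8: on WHITE (1,1): turn R to E, flip to black, move to (1,2). |black|=5
Step 9: on WHITE (1,2): turn R to S, flip to black, move to (2,2). |black|=6
Step 10: on WHITE (2,2): turn R to W, flip to black, move to (2,1). |black|=7
Step 11: on BLACK (2,1): turn L to S, flip to white, move to (3,1). |black|=6
Step 12: on BLACK (3,1): turn L to E, flip to white, move to (3,2). |black|=5
Step 13: on WHITE (3,2): turn R to S, flip to black, move to (4,2). |black|=6
Step 14: on BLACK (4,2): turn L to E, flip to white, move to (4,3). |black|=5
Step 15: on WHITE (4,3): turn R to S, flip to black, move to (5,3). |black|=6
Step 16: on WHITE (5,3): turn R to W, flip to black, move to (5,2). |black|=7
Step 17: on WHITE (5,2): turn R to N, flip to black, move to (4,2). |black|=8

Answer: 4 2 N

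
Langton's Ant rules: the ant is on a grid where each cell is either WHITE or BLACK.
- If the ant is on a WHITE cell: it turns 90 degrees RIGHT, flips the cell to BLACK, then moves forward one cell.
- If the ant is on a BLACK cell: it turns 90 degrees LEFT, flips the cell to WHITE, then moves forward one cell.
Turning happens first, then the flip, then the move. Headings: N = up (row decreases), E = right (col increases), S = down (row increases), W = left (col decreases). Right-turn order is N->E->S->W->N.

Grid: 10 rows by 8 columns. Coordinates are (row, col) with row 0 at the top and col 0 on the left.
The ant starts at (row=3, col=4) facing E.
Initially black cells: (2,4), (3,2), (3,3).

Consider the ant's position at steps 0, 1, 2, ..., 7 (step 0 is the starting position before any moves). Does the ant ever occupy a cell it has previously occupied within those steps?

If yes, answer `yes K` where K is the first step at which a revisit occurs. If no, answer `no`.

Step 1: on WHITE (3,4): turn R to S, flip to black, move to (4,4). |black|=4 — new cell
Step 2: on WHITE (4,4): turn R to W, flip to black, move to (4,3). |black|=5 — new cell
Step 3: on WHITE (4,3): turn R to N, flip to black, move to (3,3). |black|=6 — new cell
Step 4: on BLACK (3,3): turn L to W, flip to white, move to (3,2). |black|=5 — new cell
Step 5: on BLACK (3,2): turn L to S, flip to white, move to (4,2). |black|=4 — new cell
Step 6: on WHITE (4,2): turn R to W, flip to black, move to (4,1). |black|=5 — new cell
Step 7: on WHITE (4,1): turn R to N, flip to black, move to (3,1). |black|=6 — new cell
No revisit within 7 steps.

Answer: no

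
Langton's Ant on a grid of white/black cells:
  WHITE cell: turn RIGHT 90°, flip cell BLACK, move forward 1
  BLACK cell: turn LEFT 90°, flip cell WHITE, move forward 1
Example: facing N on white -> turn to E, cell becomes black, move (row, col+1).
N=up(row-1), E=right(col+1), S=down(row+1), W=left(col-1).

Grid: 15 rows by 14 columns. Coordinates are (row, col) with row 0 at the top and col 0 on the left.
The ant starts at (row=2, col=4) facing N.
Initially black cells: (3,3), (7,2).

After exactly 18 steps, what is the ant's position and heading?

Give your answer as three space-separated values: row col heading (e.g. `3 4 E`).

Answer: 1 3 S

Derivation:
Step 1: on WHITE (2,4): turn R to E, flip to black, move to (2,5). |black|=3
Step 2: on WHITE (2,5): turn R to S, flip to black, move to (3,5). |black|=4
Step 3: on WHITE (3,5): turn R to W, flip to black, move to (3,4). |black|=5
Step 4: on WHITE (3,4): turn R to N, flip to black, move to (2,4). |black|=6
Step 5: on BLACK (2,4): turn L to W, flip to white, move to (2,3). |black|=5
Step 6: on WHITE (2,3): turn R to N, flip to black, move to (1,3). |black|=6
Step 7: on WHITE (1,3): turn R to E, flip to black, move to (1,4). |black|=7
Step 8: on WHITE (1,4): turn R to S, flip to black, move to (2,4). |black|=8
Step 9: on WHITE (2,4): turn R to W, flip to black, move to (2,3). |black|=9
Step 10: on BLACK (2,3): turn L to S, flip to white, move to (3,3). |black|=8
Step 11: on BLACK (3,3): turn L to E, flip to white, move to (3,4). |black|=7
Step 12: on BLACK (3,4): turn L to N, flip to white, move to (2,4). |black|=6
Step 13: on BLACK (2,4): turn L to W, flip to white, move to (2,3). |black|=5
Step 14: on WHITE (2,3): turn R to N, flip to black, move to (1,3). |black|=6
Step 15: on BLACK (1,3): turn L to W, flip to white, move to (1,2). |black|=5
Step 16: on WHITE (1,2): turn R to N, flip to black, move to (0,2). |black|=6
Step 17: on WHITE (0,2): turn R to E, flip to black, move to (0,3). |black|=7
Step 18: on WHITE (0,3): turn R to S, flip to black, move to (1,3). |black|=8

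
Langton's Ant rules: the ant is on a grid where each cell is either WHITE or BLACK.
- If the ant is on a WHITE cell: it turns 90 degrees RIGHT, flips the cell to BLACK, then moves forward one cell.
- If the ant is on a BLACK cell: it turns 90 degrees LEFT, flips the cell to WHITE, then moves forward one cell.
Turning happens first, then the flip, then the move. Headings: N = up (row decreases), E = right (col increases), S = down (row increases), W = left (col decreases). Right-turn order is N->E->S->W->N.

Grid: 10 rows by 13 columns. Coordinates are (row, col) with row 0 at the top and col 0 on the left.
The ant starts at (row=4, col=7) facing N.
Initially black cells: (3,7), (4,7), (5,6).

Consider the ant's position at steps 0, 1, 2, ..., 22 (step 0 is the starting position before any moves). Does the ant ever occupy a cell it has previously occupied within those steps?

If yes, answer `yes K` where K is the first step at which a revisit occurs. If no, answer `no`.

Answer: yes 7

Derivation:
Step 1: on BLACK (4,7): turn L to W, flip to white, move to (4,6). |black|=2 — new cell
Step 2: on WHITE (4,6): turn R to N, flip to black, move to (3,6). |black|=3 — new cell
Step 3: on WHITE (3,6): turn R to E, flip to black, move to (3,7). |black|=4 — new cell
Step 4: on BLACK (3,7): turn L to N, flip to white, move to (2,7). |black|=3 — new cell
Step 5: on WHITE (2,7): turn R to E, flip to black, move to (2,8). |black|=4 — new cell
Step 6: on WHITE (2,8): turn R to S, flip to black, move to (3,8). |black|=5 — new cell
Step 7: on WHITE (3,8): turn R to W, flip to black, move to (3,7). |black|=6 — REVISIT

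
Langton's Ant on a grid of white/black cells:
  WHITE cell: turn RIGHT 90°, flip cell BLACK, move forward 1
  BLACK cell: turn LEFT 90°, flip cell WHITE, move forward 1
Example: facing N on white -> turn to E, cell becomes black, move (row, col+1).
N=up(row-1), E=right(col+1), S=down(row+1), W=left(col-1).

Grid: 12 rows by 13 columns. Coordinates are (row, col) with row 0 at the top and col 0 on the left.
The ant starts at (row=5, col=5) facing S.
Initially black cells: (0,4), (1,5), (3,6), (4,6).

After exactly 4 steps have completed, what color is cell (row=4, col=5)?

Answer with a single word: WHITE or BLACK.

Answer: BLACK

Derivation:
Step 1: on WHITE (5,5): turn R to W, flip to black, move to (5,4). |black|=5
Step 2: on WHITE (5,4): turn R to N, flip to black, move to (4,4). |black|=6
Step 3: on WHITE (4,4): turn R to E, flip to black, move to (4,5). |black|=7
Step 4: on WHITE (4,5): turn R to S, flip to black, move to (5,5). |black|=8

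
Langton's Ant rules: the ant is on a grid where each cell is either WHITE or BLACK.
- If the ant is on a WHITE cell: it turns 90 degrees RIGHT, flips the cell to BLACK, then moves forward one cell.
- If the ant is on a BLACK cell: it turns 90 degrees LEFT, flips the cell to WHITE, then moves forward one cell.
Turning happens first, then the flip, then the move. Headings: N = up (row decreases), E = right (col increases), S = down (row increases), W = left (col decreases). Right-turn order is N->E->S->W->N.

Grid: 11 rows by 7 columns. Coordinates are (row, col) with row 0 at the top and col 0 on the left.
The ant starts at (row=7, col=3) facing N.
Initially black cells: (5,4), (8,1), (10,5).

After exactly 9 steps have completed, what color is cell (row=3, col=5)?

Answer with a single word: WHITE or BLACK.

Step 1: on WHITE (7,3): turn R to E, flip to black, move to (7,4). |black|=4
Step 2: on WHITE (7,4): turn R to S, flip to black, move to (8,4). |black|=5
Step 3: on WHITE (8,4): turn R to W, flip to black, move to (8,3). |black|=6
Step 4: on WHITE (8,3): turn R to N, flip to black, move to (7,3). |black|=7
Step 5: on BLACK (7,3): turn L to W, flip to white, move to (7,2). |black|=6
Step 6: on WHITE (7,2): turn R to N, flip to black, move to (6,2). |black|=7
Step 7: on WHITE (6,2): turn R to E, flip to black, move to (6,3). |black|=8
Step 8: on WHITE (6,3): turn R to S, flip to black, move to (7,3). |black|=9
Step 9: on WHITE (7,3): turn R to W, flip to black, move to (7,2). |black|=10

Answer: WHITE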